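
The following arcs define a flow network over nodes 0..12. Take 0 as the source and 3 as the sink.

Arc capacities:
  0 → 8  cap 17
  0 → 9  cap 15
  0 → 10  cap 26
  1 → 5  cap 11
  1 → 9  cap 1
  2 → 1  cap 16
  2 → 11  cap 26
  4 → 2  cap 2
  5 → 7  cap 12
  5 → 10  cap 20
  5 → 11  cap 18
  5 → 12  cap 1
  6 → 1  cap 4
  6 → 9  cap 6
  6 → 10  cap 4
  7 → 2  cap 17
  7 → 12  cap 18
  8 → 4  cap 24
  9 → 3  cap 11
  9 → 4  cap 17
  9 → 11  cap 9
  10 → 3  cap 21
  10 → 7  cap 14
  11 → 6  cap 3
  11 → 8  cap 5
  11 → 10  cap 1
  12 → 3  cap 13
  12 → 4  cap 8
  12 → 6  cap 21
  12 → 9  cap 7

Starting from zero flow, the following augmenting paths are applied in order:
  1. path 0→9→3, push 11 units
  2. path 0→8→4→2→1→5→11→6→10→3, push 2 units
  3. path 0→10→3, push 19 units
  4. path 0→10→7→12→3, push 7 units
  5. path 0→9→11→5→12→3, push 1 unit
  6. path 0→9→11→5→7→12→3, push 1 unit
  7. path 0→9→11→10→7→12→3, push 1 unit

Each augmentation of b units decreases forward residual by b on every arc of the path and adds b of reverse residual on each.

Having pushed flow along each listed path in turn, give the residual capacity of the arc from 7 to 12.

after path 1 (0→9→3, push 11): res(7,12)=18
after path 2 (0→8→4→2→1→5→11→6→10→3, push 2): res(7,12)=18
after path 3 (0→10→3, push 19): res(7,12)=18
after path 4 (0→10→7→12→3, push 7): res(7,12)=11
after path 5 (0→9→11→5→12→3, push 1): res(7,12)=11
after path 6 (0→9→11→5→7→12→3, push 1): res(7,12)=10
after path 7 (0→9→11→10→7→12→3, push 1): res(7,12)=9

Residual capacity of (7,12): 9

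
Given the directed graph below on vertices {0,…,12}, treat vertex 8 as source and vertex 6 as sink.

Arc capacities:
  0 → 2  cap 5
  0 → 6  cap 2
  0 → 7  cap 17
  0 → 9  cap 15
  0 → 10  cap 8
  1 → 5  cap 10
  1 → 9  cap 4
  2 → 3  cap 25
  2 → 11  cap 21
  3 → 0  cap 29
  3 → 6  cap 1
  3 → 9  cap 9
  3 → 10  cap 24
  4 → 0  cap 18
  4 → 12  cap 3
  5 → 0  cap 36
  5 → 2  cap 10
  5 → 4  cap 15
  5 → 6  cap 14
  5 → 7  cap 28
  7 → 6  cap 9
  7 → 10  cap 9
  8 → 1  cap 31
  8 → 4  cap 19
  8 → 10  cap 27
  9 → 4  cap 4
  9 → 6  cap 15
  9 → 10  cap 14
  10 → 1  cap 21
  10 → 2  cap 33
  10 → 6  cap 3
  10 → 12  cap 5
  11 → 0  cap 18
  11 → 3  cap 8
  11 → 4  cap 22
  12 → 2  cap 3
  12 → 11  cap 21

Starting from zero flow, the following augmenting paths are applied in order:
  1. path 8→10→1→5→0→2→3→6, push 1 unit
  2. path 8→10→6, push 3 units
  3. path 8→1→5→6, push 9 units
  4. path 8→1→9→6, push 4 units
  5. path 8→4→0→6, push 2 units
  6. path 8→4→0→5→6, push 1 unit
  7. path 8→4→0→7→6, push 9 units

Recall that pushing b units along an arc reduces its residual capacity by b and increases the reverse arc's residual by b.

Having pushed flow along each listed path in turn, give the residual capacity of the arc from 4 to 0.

after path 1 (8→10→1→5→0→2→3→6, push 1): res(4,0)=18
after path 2 (8→10→6, push 3): res(4,0)=18
after path 3 (8→1→5→6, push 9): res(4,0)=18
after path 4 (8→1→9→6, push 4): res(4,0)=18
after path 5 (8→4→0→6, push 2): res(4,0)=16
after path 6 (8→4→0→5→6, push 1): res(4,0)=15
after path 7 (8→4→0→7→6, push 9): res(4,0)=6

Residual capacity of (4,0): 6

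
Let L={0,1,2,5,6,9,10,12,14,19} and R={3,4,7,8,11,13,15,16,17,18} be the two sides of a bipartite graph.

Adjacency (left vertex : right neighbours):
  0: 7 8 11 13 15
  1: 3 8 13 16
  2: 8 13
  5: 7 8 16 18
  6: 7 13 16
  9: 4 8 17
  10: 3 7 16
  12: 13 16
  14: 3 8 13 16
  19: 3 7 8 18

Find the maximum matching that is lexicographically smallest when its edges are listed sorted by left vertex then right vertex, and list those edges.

|M| = 8 (so the lex-smallest maximum matching has 8 edges)
process left vertices in ascending order; for each, take the smallest-labelled available neighbour that still permits 8 edges overall, or leave it unmatched if none does
lex-smallest matching: {0-11, 1-3, 2-8, 5-7, 6-13, 9-4, 10-16, 19-18}

Lex-smallest maximum matching: {(0,11), (1,3), (2,8), (5,7), (6,13), (9,4), (10,16), (19,18)}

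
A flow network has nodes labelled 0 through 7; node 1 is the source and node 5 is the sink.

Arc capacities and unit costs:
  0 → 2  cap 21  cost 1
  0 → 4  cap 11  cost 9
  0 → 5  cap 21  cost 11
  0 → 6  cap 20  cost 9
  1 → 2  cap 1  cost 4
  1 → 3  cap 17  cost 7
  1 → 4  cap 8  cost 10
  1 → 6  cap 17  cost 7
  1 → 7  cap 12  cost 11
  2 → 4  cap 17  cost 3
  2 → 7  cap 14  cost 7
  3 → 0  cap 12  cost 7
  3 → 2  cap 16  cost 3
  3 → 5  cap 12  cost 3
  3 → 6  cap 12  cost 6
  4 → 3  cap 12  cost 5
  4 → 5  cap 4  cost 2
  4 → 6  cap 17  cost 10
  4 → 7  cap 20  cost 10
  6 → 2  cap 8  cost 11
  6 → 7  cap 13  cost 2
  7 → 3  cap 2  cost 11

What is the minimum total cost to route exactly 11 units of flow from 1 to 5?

shortest-cost path #1: 1→2→4→5 push 1 @ unit cost 9 (adds 9)
shortest-cost path #2: 1→3→5 push 10 @ unit cost 10 (adds 100)
total cost = 109

Minimum cost for 11 units: 109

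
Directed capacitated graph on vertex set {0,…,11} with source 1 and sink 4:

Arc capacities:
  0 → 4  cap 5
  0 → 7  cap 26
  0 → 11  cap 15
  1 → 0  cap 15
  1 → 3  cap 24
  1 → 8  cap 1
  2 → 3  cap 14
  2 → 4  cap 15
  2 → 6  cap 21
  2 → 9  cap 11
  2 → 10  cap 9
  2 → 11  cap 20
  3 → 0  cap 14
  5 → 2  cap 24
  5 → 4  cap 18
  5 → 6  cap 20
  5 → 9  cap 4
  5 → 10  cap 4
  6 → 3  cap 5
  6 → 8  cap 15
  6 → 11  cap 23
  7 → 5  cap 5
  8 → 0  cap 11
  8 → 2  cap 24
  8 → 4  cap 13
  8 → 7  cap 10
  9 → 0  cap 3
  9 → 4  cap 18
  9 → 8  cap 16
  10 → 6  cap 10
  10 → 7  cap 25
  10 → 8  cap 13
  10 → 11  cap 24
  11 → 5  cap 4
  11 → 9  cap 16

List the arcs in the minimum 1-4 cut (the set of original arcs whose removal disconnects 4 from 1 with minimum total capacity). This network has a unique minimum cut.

Min-cut arcs: {(0,4), (0,11), (1,8), (7,5)} (total capacity 26)

augment #1: 1→0→4 push 5
augment #2: 1→8→4 push 1
augment #3: 1→0→7→5→4 push 5
augment #4: 1→0→11→5→4 push 4
augment #5: 1→0→11→9→4 push 1
augment #6: 1→3→0→11→9→4 push 10
max flow = 26; residual-reachable set from 1 gives S-side
cut edges (S→T): {(0,4), (0,11), (1,8), (7,5)} total cap 26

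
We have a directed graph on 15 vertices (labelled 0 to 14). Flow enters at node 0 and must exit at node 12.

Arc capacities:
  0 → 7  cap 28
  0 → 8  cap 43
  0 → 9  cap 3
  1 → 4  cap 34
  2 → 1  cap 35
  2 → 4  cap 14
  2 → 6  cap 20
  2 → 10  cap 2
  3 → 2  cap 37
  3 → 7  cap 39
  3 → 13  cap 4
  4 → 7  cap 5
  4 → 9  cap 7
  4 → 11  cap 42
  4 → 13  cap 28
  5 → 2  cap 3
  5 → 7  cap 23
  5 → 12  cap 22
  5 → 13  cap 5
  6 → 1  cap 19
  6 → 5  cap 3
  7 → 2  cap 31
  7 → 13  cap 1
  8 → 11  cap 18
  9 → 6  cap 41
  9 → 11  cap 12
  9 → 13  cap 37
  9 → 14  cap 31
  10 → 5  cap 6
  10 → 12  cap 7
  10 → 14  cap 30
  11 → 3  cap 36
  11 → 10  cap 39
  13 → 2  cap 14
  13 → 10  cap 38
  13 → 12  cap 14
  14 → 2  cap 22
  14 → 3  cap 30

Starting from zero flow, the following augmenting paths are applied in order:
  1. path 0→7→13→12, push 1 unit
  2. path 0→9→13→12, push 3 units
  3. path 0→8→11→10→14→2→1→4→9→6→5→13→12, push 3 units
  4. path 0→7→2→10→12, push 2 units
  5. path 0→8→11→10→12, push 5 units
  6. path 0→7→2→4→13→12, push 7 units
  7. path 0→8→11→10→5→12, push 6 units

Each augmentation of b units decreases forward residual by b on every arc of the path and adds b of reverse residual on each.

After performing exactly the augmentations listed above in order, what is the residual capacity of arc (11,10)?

Residual capacity of (11,10): 25

after path 1 (0→7→13→12, push 1): res(11,10)=39
after path 2 (0→9→13→12, push 3): res(11,10)=39
after path 3 (0→8→11→10→14→2→1→4→9→6→5→13→12, push 3): res(11,10)=36
after path 4 (0→7→2→10→12, push 2): res(11,10)=36
after path 5 (0→8→11→10→12, push 5): res(11,10)=31
after path 6 (0→7→2→4→13→12, push 7): res(11,10)=31
after path 7 (0→8→11→10→5→12, push 6): res(11,10)=25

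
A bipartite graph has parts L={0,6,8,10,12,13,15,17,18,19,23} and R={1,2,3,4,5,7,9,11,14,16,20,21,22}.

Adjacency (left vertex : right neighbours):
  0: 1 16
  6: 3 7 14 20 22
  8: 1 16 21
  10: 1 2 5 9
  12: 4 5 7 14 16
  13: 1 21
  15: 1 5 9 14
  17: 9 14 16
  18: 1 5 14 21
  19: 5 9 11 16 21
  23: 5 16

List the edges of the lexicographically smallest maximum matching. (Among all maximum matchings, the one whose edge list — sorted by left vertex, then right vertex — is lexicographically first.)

Lex-smallest maximum matching: {(0,1), (6,3), (8,16), (10,2), (12,4), (13,21), (15,5), (17,9), (18,14), (19,11)}

|M| = 10 (so the lex-smallest maximum matching has 10 edges)
process left vertices in ascending order; for each, take the smallest-labelled available neighbour that still permits 10 edges overall, or leave it unmatched if none does
lex-smallest matching: {0-1, 6-3, 8-16, 10-2, 12-4, 13-21, 15-5, 17-9, 18-14, 19-11}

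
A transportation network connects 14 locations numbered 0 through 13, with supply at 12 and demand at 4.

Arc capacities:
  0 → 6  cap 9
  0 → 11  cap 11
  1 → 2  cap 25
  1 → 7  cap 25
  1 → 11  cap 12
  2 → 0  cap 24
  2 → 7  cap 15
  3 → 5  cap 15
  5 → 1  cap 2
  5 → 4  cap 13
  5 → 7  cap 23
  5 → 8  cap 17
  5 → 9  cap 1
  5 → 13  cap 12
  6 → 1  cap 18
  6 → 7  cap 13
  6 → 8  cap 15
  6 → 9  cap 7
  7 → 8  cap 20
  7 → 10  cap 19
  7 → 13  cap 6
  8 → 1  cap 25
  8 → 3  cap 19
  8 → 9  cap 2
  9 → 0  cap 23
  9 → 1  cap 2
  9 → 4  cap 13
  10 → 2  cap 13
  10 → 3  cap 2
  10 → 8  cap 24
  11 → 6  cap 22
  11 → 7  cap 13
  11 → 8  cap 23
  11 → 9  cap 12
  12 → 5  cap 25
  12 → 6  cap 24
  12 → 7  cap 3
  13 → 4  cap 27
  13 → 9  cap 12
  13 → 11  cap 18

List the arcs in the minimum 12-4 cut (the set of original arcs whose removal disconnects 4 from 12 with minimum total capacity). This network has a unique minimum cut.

Min-cut arcs: {(5,4), (5,13), (7,13), (9,4)} (total capacity 44)

augment #1: 12→5→4 push 13
augment #2: 12→5→9→4 push 1
augment #3: 12→5→13→4 push 11
augment #4: 12→6→9→4 push 7
augment #5: 12→7→13→4 push 3
augment #6: 12→6→7→13→4 push 3
augment #7: 12→6→8→9→4 push 2
augment #8: 12→6→1→11→9→4 push 3
augment #9: 12→6→8→3→5→13→4 push 1
max flow = 44; residual-reachable set from 12 gives S-side
cut edges (S→T): {(5,4), (5,13), (7,13), (9,4)} total cap 44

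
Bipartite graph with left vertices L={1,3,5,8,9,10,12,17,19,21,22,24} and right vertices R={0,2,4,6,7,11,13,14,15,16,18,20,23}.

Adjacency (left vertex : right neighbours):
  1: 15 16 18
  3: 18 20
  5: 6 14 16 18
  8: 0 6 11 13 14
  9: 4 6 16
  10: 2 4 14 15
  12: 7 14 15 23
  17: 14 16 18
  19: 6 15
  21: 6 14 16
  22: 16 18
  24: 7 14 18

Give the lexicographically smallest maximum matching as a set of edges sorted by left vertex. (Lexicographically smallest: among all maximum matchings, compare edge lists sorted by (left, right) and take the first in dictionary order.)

|M| = 11 (so the lex-smallest maximum matching has 11 edges)
process left vertices in ascending order; for each, take the smallest-labelled available neighbour that still permits 11 edges overall, or leave it unmatched if none does
lex-smallest matching: {1-15, 3-20, 5-6, 8-0, 9-4, 10-2, 12-23, 17-14, 21-16, 22-18, 24-7}

Lex-smallest maximum matching: {(1,15), (3,20), (5,6), (8,0), (9,4), (10,2), (12,23), (17,14), (21,16), (22,18), (24,7)}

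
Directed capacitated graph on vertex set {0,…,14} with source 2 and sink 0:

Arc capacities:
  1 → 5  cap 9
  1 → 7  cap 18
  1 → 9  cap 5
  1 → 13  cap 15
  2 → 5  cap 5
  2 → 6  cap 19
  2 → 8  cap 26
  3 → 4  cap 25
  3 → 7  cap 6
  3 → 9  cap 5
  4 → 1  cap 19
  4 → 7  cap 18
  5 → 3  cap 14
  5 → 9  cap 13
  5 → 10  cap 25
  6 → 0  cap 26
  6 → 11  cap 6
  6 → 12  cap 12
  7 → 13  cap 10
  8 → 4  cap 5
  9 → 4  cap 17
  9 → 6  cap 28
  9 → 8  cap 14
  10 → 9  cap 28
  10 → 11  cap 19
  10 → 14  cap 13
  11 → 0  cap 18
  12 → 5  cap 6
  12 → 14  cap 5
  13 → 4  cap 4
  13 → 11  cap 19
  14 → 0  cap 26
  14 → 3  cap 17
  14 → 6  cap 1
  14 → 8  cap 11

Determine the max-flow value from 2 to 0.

augment #1: 2→6→0 bottleneck 19, total now 19
augment #2: 2→5→9→6→0 bottleneck 5, total now 24
augment #3: 2→8→4→1→9→6→0 bottleneck 2, total now 26
augment #4: 2→8→4→1→13→11→0 bottleneck 3, total now 29

Maximum flow value: 29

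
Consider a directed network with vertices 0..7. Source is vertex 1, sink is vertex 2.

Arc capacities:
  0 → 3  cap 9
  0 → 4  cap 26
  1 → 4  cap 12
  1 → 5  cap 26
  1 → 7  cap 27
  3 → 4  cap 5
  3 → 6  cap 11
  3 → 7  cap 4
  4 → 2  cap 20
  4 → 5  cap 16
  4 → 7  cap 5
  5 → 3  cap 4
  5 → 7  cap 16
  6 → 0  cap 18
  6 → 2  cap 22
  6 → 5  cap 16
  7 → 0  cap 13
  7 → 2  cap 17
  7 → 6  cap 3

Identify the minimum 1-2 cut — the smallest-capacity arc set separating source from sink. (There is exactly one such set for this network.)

augment #1: 1→4→2 push 12
augment #2: 1→7→2 push 17
augment #3: 1→7→6→2 push 3
augment #4: 1→5→3→4→2 push 4
augment #5: 1→7→0→4→2 push 4
augment #6: 1→7→0→3→6→2 push 3
augment #7: 1→5→7→0→3→6→2 push 6
max flow = 49; residual-reachable set from 1 gives S-side
cut edges (S→T): {(1,4), (5,3), (7,0), (7,2), (7,6)} total cap 49

Min-cut arcs: {(1,4), (5,3), (7,0), (7,2), (7,6)} (total capacity 49)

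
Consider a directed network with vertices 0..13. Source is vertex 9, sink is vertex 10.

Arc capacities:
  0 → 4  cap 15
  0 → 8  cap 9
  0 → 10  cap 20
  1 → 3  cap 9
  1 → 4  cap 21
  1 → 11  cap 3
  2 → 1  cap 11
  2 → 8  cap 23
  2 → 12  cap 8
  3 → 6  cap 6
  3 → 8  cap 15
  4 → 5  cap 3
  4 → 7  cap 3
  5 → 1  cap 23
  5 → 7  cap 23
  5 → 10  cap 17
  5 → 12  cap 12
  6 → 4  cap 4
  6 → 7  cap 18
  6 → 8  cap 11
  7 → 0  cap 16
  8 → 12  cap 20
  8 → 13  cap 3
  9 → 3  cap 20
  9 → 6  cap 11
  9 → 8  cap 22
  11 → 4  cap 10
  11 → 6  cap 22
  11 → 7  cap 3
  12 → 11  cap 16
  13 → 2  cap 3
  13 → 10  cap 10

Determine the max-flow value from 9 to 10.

Maximum flow value: 22

augment #1: 9→8→13→10 bottleneck 3, total now 3
augment #2: 9→6→4→5→10 bottleneck 3, total now 6
augment #3: 9→6→7→0→10 bottleneck 8, total now 14
augment #4: 9→3→6→7→0→10 bottleneck 6, total now 20
augment #5: 9→8→12→11→7→0→10 bottleneck 2, total now 22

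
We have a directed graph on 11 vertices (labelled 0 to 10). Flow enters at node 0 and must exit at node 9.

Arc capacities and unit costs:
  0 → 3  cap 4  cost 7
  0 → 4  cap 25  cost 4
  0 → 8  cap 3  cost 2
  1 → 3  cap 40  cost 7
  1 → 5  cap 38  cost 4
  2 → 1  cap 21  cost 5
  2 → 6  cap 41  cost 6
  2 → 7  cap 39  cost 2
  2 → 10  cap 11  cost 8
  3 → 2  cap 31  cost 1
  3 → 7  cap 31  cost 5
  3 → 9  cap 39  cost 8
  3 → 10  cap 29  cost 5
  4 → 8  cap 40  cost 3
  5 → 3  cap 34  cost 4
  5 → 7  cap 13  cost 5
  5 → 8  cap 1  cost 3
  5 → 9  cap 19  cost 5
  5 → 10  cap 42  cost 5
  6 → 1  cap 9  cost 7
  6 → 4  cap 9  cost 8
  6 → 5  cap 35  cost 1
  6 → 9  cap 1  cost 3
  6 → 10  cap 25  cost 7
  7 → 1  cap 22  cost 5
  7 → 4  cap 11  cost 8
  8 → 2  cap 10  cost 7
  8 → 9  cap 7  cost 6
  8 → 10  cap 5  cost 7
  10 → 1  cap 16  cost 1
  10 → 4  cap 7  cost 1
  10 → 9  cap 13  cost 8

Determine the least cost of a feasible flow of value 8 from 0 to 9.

Minimum cost for 8 units: 91

shortest-cost path #1: 0→8→9 push 3 @ unit cost 8 (adds 24)
shortest-cost path #2: 0→4→8→9 push 4 @ unit cost 13 (adds 52)
shortest-cost path #3: 0→3→9 push 1 @ unit cost 15 (adds 15)
total cost = 91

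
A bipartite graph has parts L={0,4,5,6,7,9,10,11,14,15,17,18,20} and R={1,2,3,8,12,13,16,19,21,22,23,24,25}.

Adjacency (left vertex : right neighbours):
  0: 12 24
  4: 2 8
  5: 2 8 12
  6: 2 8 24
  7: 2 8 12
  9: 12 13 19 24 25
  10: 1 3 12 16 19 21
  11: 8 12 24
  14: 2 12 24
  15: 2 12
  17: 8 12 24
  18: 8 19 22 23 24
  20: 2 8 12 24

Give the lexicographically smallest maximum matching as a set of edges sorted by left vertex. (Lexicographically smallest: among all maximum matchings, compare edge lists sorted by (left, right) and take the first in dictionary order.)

Lex-smallest maximum matching: {(0,12), (4,2), (5,8), (6,24), (9,13), (10,1), (18,19)}

|M| = 7 (so the lex-smallest maximum matching has 7 edges)
process left vertices in ascending order; for each, take the smallest-labelled available neighbour that still permits 7 edges overall, or leave it unmatched if none does
lex-smallest matching: {0-12, 4-2, 5-8, 6-24, 9-13, 10-1, 18-19}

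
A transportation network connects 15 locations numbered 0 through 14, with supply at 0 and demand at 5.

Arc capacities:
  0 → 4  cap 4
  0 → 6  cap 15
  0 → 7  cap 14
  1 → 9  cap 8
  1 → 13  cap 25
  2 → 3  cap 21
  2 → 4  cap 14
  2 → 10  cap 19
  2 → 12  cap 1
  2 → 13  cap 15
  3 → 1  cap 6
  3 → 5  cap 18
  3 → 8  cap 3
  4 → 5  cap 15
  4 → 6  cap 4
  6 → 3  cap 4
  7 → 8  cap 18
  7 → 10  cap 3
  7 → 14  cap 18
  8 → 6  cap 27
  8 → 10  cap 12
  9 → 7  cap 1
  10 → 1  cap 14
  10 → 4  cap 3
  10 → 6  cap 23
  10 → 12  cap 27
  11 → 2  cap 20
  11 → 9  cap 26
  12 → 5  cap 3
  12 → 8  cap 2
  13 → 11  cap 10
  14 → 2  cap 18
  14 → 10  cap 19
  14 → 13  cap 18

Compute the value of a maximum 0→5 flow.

augment #1: 0→4→5 bottleneck 4, total now 4
augment #2: 0→6→3→5 bottleneck 4, total now 8
augment #3: 0→7→10→4→5 bottleneck 3, total now 11
augment #4: 0→7→8→10→12→5 bottleneck 3, total now 14
augment #5: 0→7→14→2→3→5 bottleneck 8, total now 22

Maximum flow value: 22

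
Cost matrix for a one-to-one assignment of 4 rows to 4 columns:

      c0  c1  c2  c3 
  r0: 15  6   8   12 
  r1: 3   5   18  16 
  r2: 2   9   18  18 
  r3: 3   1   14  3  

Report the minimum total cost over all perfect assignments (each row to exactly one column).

Minimum assignment cost: 18

optimal assignment: row0→col2 (cost 8), row1→col1 (cost 5), row2→col0 (cost 2), row3→col3 (cost 3)
total = 8 + 5 + 2 + 3 = 18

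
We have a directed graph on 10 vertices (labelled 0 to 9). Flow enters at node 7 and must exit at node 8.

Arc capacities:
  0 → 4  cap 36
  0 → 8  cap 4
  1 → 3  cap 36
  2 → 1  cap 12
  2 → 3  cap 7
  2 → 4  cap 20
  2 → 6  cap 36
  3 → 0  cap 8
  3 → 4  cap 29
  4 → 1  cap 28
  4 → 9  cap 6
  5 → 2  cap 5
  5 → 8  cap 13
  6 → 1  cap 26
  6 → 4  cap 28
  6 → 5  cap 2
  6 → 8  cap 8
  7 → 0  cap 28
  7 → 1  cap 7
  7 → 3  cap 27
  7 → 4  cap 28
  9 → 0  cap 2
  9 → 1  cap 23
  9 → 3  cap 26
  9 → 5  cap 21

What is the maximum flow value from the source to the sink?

augment #1: 7→0→8 bottleneck 4, total now 4
augment #2: 7→4→9→5→8 bottleneck 6, total now 10

Maximum flow value: 10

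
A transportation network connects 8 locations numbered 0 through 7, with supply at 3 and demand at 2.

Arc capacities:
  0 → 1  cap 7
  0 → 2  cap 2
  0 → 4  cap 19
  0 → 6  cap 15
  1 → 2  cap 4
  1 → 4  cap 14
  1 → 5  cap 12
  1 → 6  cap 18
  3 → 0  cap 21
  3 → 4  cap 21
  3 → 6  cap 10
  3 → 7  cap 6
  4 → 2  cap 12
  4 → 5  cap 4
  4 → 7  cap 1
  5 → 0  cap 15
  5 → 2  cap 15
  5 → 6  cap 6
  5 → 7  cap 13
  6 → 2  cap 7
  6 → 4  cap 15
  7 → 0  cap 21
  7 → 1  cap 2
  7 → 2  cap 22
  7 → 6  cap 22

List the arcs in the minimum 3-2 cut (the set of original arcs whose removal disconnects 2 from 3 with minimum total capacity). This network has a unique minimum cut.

Min-cut arcs: {(0,1), (0,2), (3,7), (4,2), (4,5), (4,7), (6,2)} (total capacity 39)

augment #1: 3→0→2 push 2
augment #2: 3→4→2 push 12
augment #3: 3→6→2 push 7
augment #4: 3→7→2 push 6
augment #5: 3→0→1→2 push 4
augment #6: 3→4→5→2 push 4
augment #7: 3→4→7→2 push 1
augment #8: 3→0→1→5→2 push 3
max flow = 39; residual-reachable set from 3 gives S-side
cut edges (S→T): {(0,1), (0,2), (3,7), (4,2), (4,5), (4,7), (6,2)} total cap 39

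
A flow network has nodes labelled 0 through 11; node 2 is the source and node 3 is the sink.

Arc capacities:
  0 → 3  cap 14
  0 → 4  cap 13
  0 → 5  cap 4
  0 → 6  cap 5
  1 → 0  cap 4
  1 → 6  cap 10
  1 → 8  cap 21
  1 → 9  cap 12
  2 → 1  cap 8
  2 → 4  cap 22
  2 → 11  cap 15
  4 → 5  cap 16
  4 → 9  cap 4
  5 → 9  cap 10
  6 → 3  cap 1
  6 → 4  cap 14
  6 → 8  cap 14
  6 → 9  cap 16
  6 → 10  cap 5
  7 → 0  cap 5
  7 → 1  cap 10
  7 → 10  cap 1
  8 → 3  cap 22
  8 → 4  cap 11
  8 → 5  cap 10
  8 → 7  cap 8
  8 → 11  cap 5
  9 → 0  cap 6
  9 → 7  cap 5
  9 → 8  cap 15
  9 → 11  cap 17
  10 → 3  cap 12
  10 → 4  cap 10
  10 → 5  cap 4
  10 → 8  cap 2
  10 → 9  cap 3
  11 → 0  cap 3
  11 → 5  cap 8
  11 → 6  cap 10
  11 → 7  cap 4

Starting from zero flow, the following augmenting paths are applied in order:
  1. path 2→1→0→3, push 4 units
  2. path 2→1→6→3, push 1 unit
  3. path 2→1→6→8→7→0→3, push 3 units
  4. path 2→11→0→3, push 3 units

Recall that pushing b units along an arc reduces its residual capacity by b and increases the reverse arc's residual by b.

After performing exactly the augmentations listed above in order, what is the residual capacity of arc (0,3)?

after path 1 (2→1→0→3, push 4): res(0,3)=10
after path 2 (2→1→6→3, push 1): res(0,3)=10
after path 3 (2→1→6→8→7→0→3, push 3): res(0,3)=7
after path 4 (2→11→0→3, push 3): res(0,3)=4

Residual capacity of (0,3): 4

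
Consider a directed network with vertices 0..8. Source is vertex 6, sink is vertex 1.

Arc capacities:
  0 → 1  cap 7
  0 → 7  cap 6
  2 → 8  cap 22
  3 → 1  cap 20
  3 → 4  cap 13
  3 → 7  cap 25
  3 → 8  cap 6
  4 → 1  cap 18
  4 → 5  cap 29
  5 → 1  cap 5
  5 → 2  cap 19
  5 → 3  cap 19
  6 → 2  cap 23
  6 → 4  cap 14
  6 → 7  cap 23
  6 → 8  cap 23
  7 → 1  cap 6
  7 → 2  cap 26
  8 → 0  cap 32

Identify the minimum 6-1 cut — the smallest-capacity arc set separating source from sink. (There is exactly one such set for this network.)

augment #1: 6→4→1 push 14
augment #2: 6→7→1 push 6
augment #3: 6→8→0→1 push 7
max flow = 27; residual-reachable set from 6 gives S-side
cut edges (S→T): {(0,1), (6,4), (7,1)} total cap 27

Min-cut arcs: {(0,1), (6,4), (7,1)} (total capacity 27)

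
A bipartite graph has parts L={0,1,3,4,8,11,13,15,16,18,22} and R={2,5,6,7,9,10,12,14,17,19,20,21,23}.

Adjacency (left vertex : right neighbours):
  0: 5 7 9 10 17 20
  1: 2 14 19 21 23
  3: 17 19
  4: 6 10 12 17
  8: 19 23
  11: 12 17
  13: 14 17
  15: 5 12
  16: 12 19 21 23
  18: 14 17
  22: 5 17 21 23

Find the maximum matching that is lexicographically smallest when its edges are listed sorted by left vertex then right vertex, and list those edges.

Lex-smallest maximum matching: {(0,7), (1,2), (3,17), (4,6), (8,19), (11,12), (13,14), (15,5), (16,21), (22,23)}

|M| = 10 (so the lex-smallest maximum matching has 10 edges)
process left vertices in ascending order; for each, take the smallest-labelled available neighbour that still permits 10 edges overall, or leave it unmatched if none does
lex-smallest matching: {0-7, 1-2, 3-17, 4-6, 8-19, 11-12, 13-14, 15-5, 16-21, 22-23}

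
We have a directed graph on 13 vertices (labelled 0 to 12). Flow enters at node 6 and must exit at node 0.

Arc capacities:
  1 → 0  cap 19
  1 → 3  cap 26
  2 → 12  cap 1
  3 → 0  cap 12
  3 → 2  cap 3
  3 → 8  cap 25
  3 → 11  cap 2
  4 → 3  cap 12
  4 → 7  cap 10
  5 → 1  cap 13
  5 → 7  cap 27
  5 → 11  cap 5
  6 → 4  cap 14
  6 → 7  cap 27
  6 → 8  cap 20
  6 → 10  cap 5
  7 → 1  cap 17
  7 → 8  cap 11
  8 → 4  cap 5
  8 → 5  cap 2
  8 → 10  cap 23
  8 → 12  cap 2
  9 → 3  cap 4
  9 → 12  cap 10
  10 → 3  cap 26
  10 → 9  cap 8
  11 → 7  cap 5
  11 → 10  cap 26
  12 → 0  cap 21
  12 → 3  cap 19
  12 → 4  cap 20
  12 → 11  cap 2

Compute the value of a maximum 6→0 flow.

Maximum flow value: 42

augment #1: 6→4→3→0 bottleneck 12, total now 12
augment #2: 6→7→1→0 bottleneck 17, total now 29
augment #3: 6→8→12→0 bottleneck 2, total now 31
augment #4: 6→8→5→1→0 bottleneck 2, total now 33
augment #5: 6→10→9→12→0 bottleneck 5, total now 38
augment #6: 6→8→10→9→12→0 bottleneck 3, total now 41
augment #7: 6→8→10→3→2→12→0 bottleneck 1, total now 42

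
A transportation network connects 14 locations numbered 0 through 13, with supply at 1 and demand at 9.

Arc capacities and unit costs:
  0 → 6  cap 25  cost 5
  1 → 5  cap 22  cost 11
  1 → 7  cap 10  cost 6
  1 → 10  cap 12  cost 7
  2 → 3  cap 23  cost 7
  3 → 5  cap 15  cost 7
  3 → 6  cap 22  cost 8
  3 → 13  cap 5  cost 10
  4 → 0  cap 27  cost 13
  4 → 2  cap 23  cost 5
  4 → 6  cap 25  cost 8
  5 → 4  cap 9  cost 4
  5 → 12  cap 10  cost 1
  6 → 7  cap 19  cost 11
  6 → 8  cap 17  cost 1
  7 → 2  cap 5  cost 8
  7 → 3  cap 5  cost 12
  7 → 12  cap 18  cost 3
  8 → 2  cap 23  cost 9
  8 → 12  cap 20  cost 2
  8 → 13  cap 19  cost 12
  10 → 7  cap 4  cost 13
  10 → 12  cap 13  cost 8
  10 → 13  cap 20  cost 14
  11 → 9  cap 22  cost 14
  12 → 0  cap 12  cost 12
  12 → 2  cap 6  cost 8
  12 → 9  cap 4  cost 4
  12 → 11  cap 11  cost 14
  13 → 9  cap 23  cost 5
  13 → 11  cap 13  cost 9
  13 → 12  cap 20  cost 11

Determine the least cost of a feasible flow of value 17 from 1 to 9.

Minimum cost for 17 units: 397

shortest-cost path #1: 1→7→12→9 push 4 @ unit cost 13 (adds 52)
shortest-cost path #2: 1→10→13→9 push 12 @ unit cost 26 (adds 312)
shortest-cost path #3: 1→7→3→13→9 push 1 @ unit cost 33 (adds 33)
total cost = 397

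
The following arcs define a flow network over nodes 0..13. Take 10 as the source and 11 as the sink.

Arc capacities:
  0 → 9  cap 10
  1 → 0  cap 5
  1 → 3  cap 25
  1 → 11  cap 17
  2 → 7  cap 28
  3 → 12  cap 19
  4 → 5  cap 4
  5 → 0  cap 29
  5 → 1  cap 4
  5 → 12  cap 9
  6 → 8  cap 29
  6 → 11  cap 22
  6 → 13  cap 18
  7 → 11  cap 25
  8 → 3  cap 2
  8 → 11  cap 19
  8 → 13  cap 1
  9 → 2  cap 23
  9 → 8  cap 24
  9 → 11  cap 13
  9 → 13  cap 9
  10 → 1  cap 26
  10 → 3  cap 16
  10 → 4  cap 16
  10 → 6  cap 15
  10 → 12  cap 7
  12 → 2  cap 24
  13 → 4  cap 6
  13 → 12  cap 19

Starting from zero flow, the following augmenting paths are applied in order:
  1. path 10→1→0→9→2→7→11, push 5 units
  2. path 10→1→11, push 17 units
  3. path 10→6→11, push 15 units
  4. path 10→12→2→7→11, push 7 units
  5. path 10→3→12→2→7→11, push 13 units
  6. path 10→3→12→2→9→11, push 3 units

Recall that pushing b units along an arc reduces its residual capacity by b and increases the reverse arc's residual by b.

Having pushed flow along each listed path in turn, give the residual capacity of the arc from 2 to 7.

after path 1 (10→1→0→9→2→7→11, push 5): res(2,7)=23
after path 2 (10→1→11, push 17): res(2,7)=23
after path 3 (10→6→11, push 15): res(2,7)=23
after path 4 (10→12→2→7→11, push 7): res(2,7)=16
after path 5 (10→3→12→2→7→11, push 13): res(2,7)=3
after path 6 (10→3→12→2→9→11, push 3): res(2,7)=3

Residual capacity of (2,7): 3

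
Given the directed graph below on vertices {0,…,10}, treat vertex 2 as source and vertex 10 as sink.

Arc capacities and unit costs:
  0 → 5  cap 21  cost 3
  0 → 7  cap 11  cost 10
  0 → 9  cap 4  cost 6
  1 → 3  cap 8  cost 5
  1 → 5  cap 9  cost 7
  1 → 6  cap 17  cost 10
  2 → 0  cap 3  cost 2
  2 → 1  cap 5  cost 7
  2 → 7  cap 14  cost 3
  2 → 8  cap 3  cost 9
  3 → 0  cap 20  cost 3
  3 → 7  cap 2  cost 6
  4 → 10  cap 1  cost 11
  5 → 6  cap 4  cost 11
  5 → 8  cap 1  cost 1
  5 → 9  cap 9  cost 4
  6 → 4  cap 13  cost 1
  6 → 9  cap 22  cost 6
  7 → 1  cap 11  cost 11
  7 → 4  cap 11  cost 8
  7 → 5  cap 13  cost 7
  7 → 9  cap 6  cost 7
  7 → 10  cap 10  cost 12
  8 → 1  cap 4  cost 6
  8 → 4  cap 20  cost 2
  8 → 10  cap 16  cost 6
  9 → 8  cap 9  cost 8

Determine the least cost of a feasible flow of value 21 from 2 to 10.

shortest-cost path #1: 2→0→5→8→10 push 1 @ unit cost 12 (adds 12)
shortest-cost path #2: 2→7→10 push 10 @ unit cost 15 (adds 150)
shortest-cost path #3: 2→8→10 push 3 @ unit cost 15 (adds 45)
shortest-cost path #4: 2→7→4→10 push 1 @ unit cost 22 (adds 22)
shortest-cost path #5: 2→0→9→8→10 push 2 @ unit cost 22 (adds 44)
shortest-cost path #6: 2→7→9→8→10 push 3 @ unit cost 24 (adds 72)
shortest-cost path #7: 2→1→5→0→9→8→10 push 1 @ unit cost 31 (adds 31)
total cost = 376

Minimum cost for 21 units: 376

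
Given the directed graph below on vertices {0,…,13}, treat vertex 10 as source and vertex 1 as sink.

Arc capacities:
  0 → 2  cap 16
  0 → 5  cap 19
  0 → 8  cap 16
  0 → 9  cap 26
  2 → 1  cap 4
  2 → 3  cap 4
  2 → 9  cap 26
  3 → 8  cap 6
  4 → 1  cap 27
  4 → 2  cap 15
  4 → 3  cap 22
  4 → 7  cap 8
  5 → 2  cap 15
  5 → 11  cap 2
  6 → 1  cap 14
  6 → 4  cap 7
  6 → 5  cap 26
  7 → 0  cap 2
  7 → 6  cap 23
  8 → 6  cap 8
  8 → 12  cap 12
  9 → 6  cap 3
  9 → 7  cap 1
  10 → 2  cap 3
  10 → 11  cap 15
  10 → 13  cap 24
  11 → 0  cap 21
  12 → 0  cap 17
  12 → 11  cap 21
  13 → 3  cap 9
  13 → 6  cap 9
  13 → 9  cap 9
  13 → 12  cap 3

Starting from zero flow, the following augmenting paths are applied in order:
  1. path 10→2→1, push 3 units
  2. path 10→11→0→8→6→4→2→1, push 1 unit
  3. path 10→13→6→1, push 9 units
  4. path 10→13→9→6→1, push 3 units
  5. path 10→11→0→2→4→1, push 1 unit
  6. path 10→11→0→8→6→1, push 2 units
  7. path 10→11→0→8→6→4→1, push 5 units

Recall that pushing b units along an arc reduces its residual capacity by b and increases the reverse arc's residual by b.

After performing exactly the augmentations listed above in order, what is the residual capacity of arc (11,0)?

Residual capacity of (11,0): 12

after path 1 (10→2→1, push 3): res(11,0)=21
after path 2 (10→11→0→8→6→4→2→1, push 1): res(11,0)=20
after path 3 (10→13→6→1, push 9): res(11,0)=20
after path 4 (10→13→9→6→1, push 3): res(11,0)=20
after path 5 (10→11→0→2→4→1, push 1): res(11,0)=19
after path 6 (10→11→0→8→6→1, push 2): res(11,0)=17
after path 7 (10→11→0→8→6→4→1, push 5): res(11,0)=12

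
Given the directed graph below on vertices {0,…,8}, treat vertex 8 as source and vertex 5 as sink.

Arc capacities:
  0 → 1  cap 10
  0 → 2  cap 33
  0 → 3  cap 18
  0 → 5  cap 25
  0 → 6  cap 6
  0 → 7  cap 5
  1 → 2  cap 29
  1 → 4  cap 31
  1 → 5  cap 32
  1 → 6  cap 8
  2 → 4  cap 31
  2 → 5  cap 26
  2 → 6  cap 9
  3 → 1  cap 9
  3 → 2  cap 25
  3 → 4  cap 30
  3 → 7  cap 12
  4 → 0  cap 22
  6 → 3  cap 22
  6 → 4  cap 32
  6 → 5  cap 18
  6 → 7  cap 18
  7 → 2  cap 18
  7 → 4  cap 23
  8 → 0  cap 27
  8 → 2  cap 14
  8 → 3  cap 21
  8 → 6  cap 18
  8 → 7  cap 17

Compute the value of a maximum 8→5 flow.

augment #1: 8→0→5 bottleneck 25, total now 25
augment #2: 8→2→5 bottleneck 14, total now 39
augment #3: 8→6→5 bottleneck 18, total now 57
augment #4: 8→0→1→5 bottleneck 2, total now 59
augment #5: 8→3→1→5 bottleneck 9, total now 68
augment #6: 8→3→2→5 bottleneck 12, total now 80
augment #7: 8→7→4→0→1→5 bottleneck 8, total now 88

Maximum flow value: 88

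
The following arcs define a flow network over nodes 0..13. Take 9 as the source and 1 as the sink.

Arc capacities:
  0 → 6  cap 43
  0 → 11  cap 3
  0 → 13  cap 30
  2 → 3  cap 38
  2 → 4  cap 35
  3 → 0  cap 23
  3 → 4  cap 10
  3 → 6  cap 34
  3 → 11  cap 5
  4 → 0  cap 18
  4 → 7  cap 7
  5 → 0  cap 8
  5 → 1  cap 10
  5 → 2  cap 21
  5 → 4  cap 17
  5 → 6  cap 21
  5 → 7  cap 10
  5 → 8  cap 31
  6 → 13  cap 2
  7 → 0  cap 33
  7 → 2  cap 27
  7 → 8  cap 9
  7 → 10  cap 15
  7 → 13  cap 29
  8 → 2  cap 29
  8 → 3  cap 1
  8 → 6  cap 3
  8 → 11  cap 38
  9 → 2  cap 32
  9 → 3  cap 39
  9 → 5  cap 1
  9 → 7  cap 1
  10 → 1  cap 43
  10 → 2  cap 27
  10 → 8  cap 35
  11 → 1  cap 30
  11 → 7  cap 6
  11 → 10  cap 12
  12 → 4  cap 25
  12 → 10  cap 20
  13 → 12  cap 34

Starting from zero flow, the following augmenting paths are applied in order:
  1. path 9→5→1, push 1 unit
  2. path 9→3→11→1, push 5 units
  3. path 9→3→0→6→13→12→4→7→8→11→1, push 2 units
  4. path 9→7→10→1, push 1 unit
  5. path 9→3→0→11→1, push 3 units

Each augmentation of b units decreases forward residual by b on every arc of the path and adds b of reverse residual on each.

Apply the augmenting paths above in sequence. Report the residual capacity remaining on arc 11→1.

after path 1 (9→5→1, push 1): res(11,1)=30
after path 2 (9→3→11→1, push 5): res(11,1)=25
after path 3 (9→3→0→6→13→12→4→7→8→11→1, push 2): res(11,1)=23
after path 4 (9→7→10→1, push 1): res(11,1)=23
after path 5 (9→3→0→11→1, push 3): res(11,1)=20

Residual capacity of (11,1): 20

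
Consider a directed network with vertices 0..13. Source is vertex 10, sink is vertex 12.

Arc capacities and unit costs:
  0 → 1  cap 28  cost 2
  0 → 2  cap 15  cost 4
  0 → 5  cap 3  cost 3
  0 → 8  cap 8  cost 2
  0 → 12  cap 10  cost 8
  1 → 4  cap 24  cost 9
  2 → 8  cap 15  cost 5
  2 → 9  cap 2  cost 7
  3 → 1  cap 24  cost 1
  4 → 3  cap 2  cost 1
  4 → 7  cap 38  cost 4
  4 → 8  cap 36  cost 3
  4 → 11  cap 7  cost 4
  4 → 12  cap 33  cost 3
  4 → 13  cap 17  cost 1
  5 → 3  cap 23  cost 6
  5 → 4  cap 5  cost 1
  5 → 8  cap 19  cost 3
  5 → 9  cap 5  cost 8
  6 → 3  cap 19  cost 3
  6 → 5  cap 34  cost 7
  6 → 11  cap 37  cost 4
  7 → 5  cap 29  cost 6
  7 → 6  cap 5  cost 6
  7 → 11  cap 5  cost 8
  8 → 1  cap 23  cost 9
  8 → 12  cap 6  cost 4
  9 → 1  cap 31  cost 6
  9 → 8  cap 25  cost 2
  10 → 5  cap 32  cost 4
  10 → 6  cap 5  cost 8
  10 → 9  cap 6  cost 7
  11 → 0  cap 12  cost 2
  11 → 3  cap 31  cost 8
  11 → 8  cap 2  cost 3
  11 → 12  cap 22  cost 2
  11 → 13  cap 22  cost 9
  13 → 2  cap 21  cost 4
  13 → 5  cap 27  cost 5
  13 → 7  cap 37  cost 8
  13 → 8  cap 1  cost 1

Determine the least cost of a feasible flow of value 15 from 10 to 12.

shortest-cost path #1: 10→5→4→12 push 5 @ unit cost 8 (adds 40)
shortest-cost path #2: 10→5→8→12 push 6 @ unit cost 11 (adds 66)
shortest-cost path #3: 10→6→11→12 push 4 @ unit cost 14 (adds 56)
total cost = 162

Minimum cost for 15 units: 162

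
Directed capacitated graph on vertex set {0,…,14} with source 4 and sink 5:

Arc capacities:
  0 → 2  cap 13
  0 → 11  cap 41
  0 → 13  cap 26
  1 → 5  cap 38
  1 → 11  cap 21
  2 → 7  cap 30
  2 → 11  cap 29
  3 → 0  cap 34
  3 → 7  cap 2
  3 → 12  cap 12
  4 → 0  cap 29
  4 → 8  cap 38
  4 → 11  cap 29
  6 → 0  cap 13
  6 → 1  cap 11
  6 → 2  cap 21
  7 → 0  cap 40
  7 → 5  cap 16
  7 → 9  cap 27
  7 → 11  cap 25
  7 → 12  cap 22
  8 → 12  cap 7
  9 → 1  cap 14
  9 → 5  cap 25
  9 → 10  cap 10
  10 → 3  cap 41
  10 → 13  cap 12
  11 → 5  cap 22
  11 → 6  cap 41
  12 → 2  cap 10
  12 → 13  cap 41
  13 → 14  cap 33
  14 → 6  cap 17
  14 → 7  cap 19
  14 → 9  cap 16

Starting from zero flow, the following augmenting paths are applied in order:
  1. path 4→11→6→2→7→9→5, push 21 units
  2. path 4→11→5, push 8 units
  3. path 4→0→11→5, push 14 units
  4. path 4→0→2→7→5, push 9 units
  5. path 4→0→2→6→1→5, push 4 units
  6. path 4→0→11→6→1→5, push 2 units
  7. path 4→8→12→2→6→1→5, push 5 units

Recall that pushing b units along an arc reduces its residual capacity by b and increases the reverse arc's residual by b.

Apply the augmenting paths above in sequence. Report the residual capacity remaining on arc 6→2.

Residual capacity of (6,2): 9

after path 1 (4→11→6→2→7→9→5, push 21): res(6,2)=0
after path 2 (4→11→5, push 8): res(6,2)=0
after path 3 (4→0→11→5, push 14): res(6,2)=0
after path 4 (4→0→2→7→5, push 9): res(6,2)=0
after path 5 (4→0→2→6→1→5, push 4): res(6,2)=4
after path 6 (4→0→11→6→1→5, push 2): res(6,2)=4
after path 7 (4→8→12→2→6→1→5, push 5): res(6,2)=9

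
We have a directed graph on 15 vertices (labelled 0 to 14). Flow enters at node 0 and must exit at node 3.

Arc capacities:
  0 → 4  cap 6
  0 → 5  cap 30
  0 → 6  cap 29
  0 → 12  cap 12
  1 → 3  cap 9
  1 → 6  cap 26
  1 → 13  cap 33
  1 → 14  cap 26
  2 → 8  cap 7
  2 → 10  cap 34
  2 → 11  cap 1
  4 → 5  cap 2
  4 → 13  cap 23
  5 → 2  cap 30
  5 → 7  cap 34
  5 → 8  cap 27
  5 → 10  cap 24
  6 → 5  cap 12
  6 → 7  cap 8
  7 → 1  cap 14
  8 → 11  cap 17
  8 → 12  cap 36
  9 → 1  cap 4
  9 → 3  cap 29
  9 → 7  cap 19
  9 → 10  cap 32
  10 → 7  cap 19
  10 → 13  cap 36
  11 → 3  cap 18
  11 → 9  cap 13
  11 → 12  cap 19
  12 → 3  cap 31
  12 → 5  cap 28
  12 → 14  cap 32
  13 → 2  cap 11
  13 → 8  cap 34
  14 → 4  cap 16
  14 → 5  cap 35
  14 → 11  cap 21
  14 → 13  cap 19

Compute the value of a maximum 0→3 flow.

augment #1: 0→12→3 bottleneck 12, total now 12
augment #2: 0→5→2→11→3 bottleneck 1, total now 13
augment #3: 0→5→7→1→3 bottleneck 9, total now 22
augment #4: 0→5→8→11→3 bottleneck 17, total now 39
augment #5: 0→5→8→12→3 bottleneck 3, total now 42
augment #6: 0→4→5→8→12→3 bottleneck 2, total now 44
augment #7: 0→4→13→8→12→3 bottleneck 4, total now 48
augment #8: 0→6→5→8→12→3 bottleneck 5, total now 53
augment #9: 0→6→5→2→8→12→3 bottleneck 5, total now 58
augment #10: 0→6→7→1→14→11→9→3 bottleneck 5, total now 63
augment #11: 0→6→5→2→8→12→14→11→9→3 bottleneck 2, total now 65
augment #12: 0→6→7→5→4→13→8→12→14→11→9→3 bottleneck 2, total now 67
augment #13: 0→6→7→5→10→13→8→12→14→11→9→3 bottleneck 1, total now 68

Maximum flow value: 68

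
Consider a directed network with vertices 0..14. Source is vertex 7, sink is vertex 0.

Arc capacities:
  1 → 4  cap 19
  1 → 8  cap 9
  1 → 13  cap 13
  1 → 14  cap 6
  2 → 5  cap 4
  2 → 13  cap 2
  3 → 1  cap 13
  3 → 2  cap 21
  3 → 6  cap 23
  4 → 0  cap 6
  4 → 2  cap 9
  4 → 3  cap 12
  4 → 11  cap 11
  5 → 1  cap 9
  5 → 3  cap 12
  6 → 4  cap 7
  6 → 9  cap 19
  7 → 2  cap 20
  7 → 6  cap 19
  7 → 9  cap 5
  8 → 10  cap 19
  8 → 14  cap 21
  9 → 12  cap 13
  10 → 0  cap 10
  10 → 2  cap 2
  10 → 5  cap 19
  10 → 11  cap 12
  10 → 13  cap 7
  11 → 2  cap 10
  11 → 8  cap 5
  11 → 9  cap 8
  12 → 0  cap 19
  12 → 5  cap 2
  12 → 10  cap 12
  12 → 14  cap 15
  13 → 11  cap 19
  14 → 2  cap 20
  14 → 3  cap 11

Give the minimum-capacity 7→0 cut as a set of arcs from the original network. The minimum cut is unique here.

Min-cut arcs: {(2,5), (2,13), (6,4), (9,12)} (total capacity 26)

augment #1: 7→6→4→0 push 6
augment #2: 7→9→12→0 push 5
augment #3: 7→6→9→12→0 push 8
augment #4: 7→2→5→1→8→10→0 push 4
augment #5: 7→2→13→11→8→10→0 push 2
augment #6: 7→6→4→11→8→10→0 push 1
max flow = 26; residual-reachable set from 7 gives S-side
cut edges (S→T): {(2,5), (2,13), (6,4), (9,12)} total cap 26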